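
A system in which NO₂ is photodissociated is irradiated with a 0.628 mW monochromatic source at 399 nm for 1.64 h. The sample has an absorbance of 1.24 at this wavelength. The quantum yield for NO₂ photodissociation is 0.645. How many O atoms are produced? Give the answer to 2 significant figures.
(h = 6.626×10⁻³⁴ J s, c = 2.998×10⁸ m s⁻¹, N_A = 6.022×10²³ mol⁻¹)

Photon energy at 399 nm: hc/λ = (6.626×10⁻³⁴)(2.998×10⁸)/(399×10⁻⁹) = 4.979×10⁻¹⁹ J.
Energy delivered: (0.628 mW)(5904 s) = 3.708 J.
Photons incident: 3.708 / 4.979×10⁻¹⁹ = 7.447×10¹⁸, i.e. 7.447×10¹⁸/6.022×10²³ = 1.237×10⁻⁵ mol.
Fraction absorbed: 1 − 10^(−1.24) = 0.9425.
Photons absorbed: 0.9425 × 1.237×10⁻⁵ = 1.166×10⁻⁵ mol.
Product: Φ × n_abs = 0.645 × 1.166×10⁻⁵ = 7.521×10⁻⁶ mol.
As a count: 7.521×10⁻⁶ × 6.022×10²³ = 4.5×10¹⁸.

4.5×10¹⁸ atoms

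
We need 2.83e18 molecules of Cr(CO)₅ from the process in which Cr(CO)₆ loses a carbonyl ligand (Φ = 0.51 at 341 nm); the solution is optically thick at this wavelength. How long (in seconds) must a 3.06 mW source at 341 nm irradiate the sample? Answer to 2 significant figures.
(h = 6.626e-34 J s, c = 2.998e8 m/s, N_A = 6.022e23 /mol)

t ≈ 1100 s

Product: 2.83e18 / 6.022e23 = 4.699e-6 mol.
Photons that must be absorbed: 4.699e-6 / 0.51 = 9.214e-6 mol.
Photon energy: hc/λ = 5.825e-19 J; per mole, 3.508e5 J mol⁻¹.
Energy required: 9.214e-6 × 3.508e5 = 3.232 J.
Time: 3.232 J / 0.00306 W = 1100 s.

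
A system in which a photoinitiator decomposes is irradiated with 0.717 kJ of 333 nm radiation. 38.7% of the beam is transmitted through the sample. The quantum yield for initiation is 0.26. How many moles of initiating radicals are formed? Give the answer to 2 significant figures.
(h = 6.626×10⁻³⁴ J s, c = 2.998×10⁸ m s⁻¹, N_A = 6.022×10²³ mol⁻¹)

3.2×10⁻⁴ mol

Photon energy at 333 nm: hc/λ = (6.626×10⁻³⁴)(2.998×10⁸)/(333×10⁻⁹) = 5.965×10⁻¹⁹ J.
Incident energy: 0.717 kJ = 717 J.
Photons incident: 717 / 5.965×10⁻¹⁹ = 1.202×10²¹, i.e. 1.202×10²¹/6.022×10²³ = 0.001996 mol.
Fraction absorbed: 1 − 38.7/100 = 0.6130.
Photons absorbed: 0.6130 × 0.001996 = 0.001224 mol.
Product: Φ × n_abs = 0.26 × 0.001224 = 3.182×10⁻⁴ mol.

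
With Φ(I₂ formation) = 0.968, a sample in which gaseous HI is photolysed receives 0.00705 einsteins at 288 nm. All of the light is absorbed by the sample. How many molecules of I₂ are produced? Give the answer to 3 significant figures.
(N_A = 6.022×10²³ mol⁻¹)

4.11×10²¹ molecules

Product: Φ × n_abs = 0.968 × 0.00705 = 0.006824 mol.
As a count: 0.006824 × 6.022×10²³ = 4.11×10²¹.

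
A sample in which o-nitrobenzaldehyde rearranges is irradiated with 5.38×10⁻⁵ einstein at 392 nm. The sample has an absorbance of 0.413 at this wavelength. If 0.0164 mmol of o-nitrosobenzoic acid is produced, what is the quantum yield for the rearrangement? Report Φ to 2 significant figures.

Φ = 0.50

Product: 0.0164 mmol = 1.64×10⁻⁵ mol.
Fraction absorbed: 1 − 10^(−0.413) = 0.6136.
Photons absorbed: 0.6136 × 5.38×10⁻⁵ = 3.301×10⁻⁵ mol.
Φ = 1.64×10⁻⁵ mol / 3.301×10⁻⁵ mol photons = 0.50.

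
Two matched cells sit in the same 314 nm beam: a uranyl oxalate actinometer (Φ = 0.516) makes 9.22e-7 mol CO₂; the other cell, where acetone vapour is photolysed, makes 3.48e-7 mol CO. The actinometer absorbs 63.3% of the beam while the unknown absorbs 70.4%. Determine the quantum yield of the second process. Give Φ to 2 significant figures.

Photons absorbed by the actinometer: 9.22e-7 / 0.516 = 1.787e-6 mol.
Incident flux: 1.787e-6 / 0.633 = 2.823e-6 einstein.
Absorbed by unknown: 0.704 × 2.823e-6 = 1.987e-6 mol.
Φ(unknown) = 3.48e-7 / 1.987e-6 = 0.18.

Φ = 0.18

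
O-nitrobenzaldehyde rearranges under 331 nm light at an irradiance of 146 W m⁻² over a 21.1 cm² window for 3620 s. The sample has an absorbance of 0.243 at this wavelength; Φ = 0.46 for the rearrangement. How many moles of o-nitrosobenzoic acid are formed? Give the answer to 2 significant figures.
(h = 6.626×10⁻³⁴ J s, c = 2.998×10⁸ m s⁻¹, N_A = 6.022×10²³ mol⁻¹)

Photon energy at 331 nm: hc/λ = (6.626×10⁻³⁴)(2.998×10⁸)/(331×10⁻⁹) = 6.001×10⁻¹⁹ J.
Energy delivered: (146 W m⁻²)(21.1×10⁻⁴ m²)(3620 s) = 1115 J.
Photons incident: 1115 / 6.001×10⁻¹⁹ = 1.858×10²¹, i.e. 1.858×10²¹/6.022×10²³ = 0.003085 mol.
Fraction absorbed: 1 − 10^(−0.243) = 0.4285.
Photons absorbed: 0.4285 × 0.003085 = 0.001322 mol.
Product: Φ × n_abs = 0.46 × 0.001322 = 6.081×10⁻⁴ mol.

6.1×10⁻⁴ mol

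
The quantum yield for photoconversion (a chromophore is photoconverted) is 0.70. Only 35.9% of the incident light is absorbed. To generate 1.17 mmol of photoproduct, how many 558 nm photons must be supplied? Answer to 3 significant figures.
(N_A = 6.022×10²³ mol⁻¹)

2.80×10²¹ photons

Product: 1.17 mmol = 0.00117 mol.
Photons that must be absorbed: 0.00117 / 0.70 = 0.001671 mol.
Incident photons needed: 0.001671 / 0.359 = 0.004655 mol.
Photon count: 0.004655 × 6.022×10²³ = 2.80×10²¹.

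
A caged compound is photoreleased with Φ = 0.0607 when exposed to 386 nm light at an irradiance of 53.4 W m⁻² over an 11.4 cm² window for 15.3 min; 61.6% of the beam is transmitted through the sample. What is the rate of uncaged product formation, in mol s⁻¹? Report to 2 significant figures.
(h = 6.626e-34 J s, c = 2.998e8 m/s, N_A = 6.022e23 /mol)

4.6e-9 mol s⁻¹

Photon energy at 386 nm: hc/λ = (6.626e-34)(2.998e8)/(386e-9) = 5.146e-19 J.
Energy delivered: (53.4 W m⁻²)(11.4e-4 m²)(918 s) = 55.88 J.
Photons incident: 55.88 / 5.146e-19 = 1.086e20, i.e. 1.086e20/6.022e23 = 1.803e-4 mol.
Fraction absorbed: 1 − 61.6/100 = 0.3840.
Photons absorbed: 0.3840 × 1.803e-4 = 6.924e-5 mol.
Product formed: 0.0607 × 6.924e-5 = 4.203e-6 mol.
Rate: 4.203e-6 / 918 s = 4.6e-9 mol s⁻¹.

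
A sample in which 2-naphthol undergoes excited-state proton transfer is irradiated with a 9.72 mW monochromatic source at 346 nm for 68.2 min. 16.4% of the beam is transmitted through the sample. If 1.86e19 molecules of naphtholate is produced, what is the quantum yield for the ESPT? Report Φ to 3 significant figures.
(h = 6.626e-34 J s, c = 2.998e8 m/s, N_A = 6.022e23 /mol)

Φ = 0.321

Product: 1.86e19 / 6.022e23 = 3.089e-5 mol.
Photon energy at 346 nm: hc/λ = (6.626e-34)(2.998e8)/(346e-9) = 5.741e-19 J.
Energy delivered: (9.72 mW)(4092 s) = 39.77 J.
Photons incident: 39.77 / 5.741e-19 = 6.927e19, i.e. 6.927e19/6.022e23 = 1.150e-4 mol.
Fraction absorbed: 1 − 16.4/100 = 0.8360.
Photons absorbed: 0.8360 × 1.150e-4 = 9.614e-5 mol.
Φ = 3.089e-5 mol / 9.614e-5 mol photons = 0.321.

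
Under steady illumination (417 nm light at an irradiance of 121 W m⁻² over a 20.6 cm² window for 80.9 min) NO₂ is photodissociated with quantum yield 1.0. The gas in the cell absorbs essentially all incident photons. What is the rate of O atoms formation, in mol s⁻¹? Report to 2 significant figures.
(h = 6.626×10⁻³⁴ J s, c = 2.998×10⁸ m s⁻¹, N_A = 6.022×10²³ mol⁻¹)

8.7×10⁻⁷ mol s⁻¹

Photon energy at 417 nm: hc/λ = (6.626×10⁻³⁴)(2.998×10⁸)/(417×10⁻⁹) = 4.764×10⁻¹⁹ J.
Energy delivered: (121 W m⁻²)(20.6×10⁻⁴ m²)(4854 s) = 1210 J.
Photons incident: 1210 / 4.764×10⁻¹⁹ = 2.540×10²¹, i.e. 2.540×10²¹/6.022×10²³ = 0.004218 mol.
Product formed: 1.0 × 0.004218 = 0.004218 mol.
Rate: 0.004218 / 4854 s = 8.7×10⁻⁷ mol s⁻¹.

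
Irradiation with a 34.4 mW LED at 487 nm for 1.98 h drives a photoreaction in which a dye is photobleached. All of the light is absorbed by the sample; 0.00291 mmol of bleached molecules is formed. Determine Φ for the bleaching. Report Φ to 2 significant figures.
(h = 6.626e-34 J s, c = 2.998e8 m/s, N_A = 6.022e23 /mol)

Φ = 0.0029

Product: 0.00291 mmol = 2.91e-6 mol.
Photon energy at 487 nm: hc/λ = (6.626e-34)(2.998e8)/(487e-9) = 4.079e-19 J.
Energy delivered: (34.4 mW)(7128 s) = 245.2 J.
Photons incident: 245.2 / 4.079e-19 = 6.011e20, i.e. 6.011e20/6.022e23 = 9.982e-4 mol.
Φ = 2.91e-6 mol / 9.982e-4 mol photons = 0.0029.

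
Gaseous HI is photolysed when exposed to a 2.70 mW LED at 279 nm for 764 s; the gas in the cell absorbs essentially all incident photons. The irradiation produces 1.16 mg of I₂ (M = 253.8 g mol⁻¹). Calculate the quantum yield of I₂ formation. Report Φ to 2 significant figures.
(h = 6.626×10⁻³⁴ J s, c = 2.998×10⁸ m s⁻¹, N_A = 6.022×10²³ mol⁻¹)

Product: 1.16 mg / 253.8 g mol⁻¹ = 4.571×10⁻⁶ mol.
Photon energy at 279 nm: hc/λ = (6.626×10⁻³⁴)(2.998×10⁸)/(279×10⁻⁹) = 7.120×10⁻¹⁹ J.
Energy delivered: (2.70 mW)(764 s) = 2.063 J.
Photons incident: 2.063 / 7.120×10⁻¹⁹ = 2.897×10¹⁸, i.e. 2.897×10¹⁸/6.022×10²³ = 4.811×10⁻⁶ mol.
Φ = 4.571×10⁻⁶ mol / 4.811×10⁻⁶ mol photons = 0.95.

Φ = 0.95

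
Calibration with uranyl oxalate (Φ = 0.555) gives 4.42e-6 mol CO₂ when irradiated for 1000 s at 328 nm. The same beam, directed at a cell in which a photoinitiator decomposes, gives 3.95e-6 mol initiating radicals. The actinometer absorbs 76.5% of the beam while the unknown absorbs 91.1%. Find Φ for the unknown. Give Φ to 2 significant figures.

Photons absorbed by the actinometer: 4.42e-6 / 0.555 = 7.964e-6 mol.
Incident flux: 7.964e-6 / 0.765 = 1.041e-5 einstein.
Absorbed by unknown: 0.911 × 1.041e-5 = 9.484e-6 mol.
Φ(unknown) = 3.95e-6 / 9.484e-6 = 0.42.

Φ = 0.42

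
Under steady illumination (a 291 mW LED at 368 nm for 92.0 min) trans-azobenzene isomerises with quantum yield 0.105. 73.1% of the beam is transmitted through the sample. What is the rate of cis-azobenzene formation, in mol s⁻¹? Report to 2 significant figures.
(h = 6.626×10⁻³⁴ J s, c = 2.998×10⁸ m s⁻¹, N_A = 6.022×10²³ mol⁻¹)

2.5×10⁻⁸ mol s⁻¹

Photon energy at 368 nm: hc/λ = (6.626×10⁻³⁴)(2.998×10⁸)/(368×10⁻⁹) = 5.398×10⁻¹⁹ J.
Energy delivered: (291 mW)(5520 s) = 1606 J.
Photons incident: 1606 / 5.398×10⁻¹⁹ = 2.975×10²¹, i.e. 2.975×10²¹/6.022×10²³ = 0.004940 mol.
Fraction absorbed: 1 − 73.1/100 = 0.2690.
Photons absorbed: 0.2690 × 0.004940 = 0.001329 mol.
Product formed: 0.105 × 0.001329 = 1.395×10⁻⁴ mol.
Rate: 1.395×10⁻⁴ / 5520 s = 2.5×10⁻⁸ mol s⁻¹.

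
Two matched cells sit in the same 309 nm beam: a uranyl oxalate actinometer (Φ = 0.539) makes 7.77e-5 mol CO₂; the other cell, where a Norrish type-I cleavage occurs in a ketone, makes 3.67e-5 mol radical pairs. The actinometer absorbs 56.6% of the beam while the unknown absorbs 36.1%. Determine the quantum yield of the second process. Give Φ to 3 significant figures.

Φ = 0.399

Photons absorbed by the actinometer: 7.77e-5 / 0.539 = 1.442e-4 mol.
Incident flux: 1.442e-4 / 0.566 = 2.548e-4 einstein.
Absorbed by unknown: 0.361 × 2.548e-4 = 9.198e-5 mol.
Φ(unknown) = 3.67e-5 / 9.198e-5 = 0.399.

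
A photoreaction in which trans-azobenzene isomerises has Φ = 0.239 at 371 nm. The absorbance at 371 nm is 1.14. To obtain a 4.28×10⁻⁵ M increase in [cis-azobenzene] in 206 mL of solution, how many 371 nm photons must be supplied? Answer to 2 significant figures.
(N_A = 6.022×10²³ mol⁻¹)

2.4×10¹⁹ photons

Product: (4.28×10⁻⁵ M)(0.206 L) = 8.817×10⁻⁶ mol.
Photons that must be absorbed: 8.817×10⁻⁶ / 0.239 = 3.689×10⁻⁵ mol.
Fraction absorbed: 1 − 10^(−1.14) = 0.9276.
Incident photons needed: 3.689×10⁻⁵ / 0.9276 = 3.977×10⁻⁵ mol.
Photon count: 3.977×10⁻⁵ × 6.022×10²³ = 2.4×10¹⁹.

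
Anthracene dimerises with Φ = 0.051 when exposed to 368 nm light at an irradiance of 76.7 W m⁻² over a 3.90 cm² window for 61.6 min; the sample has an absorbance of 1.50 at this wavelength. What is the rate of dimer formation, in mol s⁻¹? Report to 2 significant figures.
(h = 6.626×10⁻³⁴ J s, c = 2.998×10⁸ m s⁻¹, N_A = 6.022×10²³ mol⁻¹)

4.5×10⁻⁹ mol s⁻¹

Photon energy at 368 nm: hc/λ = (6.626×10⁻³⁴)(2.998×10⁸)/(368×10⁻⁹) = 5.398×10⁻¹⁹ J.
Energy delivered: (76.7 W m⁻²)(3.90×10⁻⁴ m²)(3696 s) = 110.6 J.
Photons incident: 110.6 / 5.398×10⁻¹⁹ = 2.049×10²⁰, i.e. 2.049×10²⁰/6.022×10²³ = 3.403×10⁻⁴ mol.
Fraction absorbed: 1 − 10^(−1.50) = 0.9684.
Photons absorbed: 0.9684 × 3.403×10⁻⁴ = 3.295×10⁻⁴ mol.
Product formed: 0.051 × 3.295×10⁻⁴ = 1.680×10⁻⁵ mol.
Rate: 1.680×10⁻⁵ / 3696 s = 4.5×10⁻⁹ mol s⁻¹.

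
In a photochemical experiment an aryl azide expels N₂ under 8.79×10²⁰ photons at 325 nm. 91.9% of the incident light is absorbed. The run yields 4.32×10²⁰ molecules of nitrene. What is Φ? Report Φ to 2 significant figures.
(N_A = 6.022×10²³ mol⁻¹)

Product: 4.32×10²⁰ / 6.022×10²³ = 7.174×10⁻⁴ mol.
Moles of photons: 8.79×10²⁰ / 6.022×10²³ = 0.001460 mol.
Photons absorbed: 0.919 × 0.001460 = 0.001342 mol.
Φ = 7.174×10⁻⁴ mol / 0.001342 mol photons = 0.53.

Φ = 0.53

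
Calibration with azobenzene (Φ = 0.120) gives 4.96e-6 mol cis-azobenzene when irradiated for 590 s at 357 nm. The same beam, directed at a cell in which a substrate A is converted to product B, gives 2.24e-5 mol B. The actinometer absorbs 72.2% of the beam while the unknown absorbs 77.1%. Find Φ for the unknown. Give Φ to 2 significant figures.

Photons absorbed by the actinometer: 4.96e-6 / 0.120 = 4.133e-5 mol.
Incident flux: 4.133e-5 / 0.722 = 5.724e-5 einstein.
Absorbed by unknown: 0.771 × 5.724e-5 = 4.413e-5 mol.
Φ(unknown) = 2.24e-5 / 4.413e-5 = 0.51.

Φ = 0.51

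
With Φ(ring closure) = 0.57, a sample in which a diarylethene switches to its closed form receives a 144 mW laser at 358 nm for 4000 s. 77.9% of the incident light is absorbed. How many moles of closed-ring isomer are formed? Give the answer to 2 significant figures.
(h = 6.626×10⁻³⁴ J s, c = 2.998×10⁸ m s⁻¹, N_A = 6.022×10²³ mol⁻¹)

7.7×10⁻⁴ mol

Photon energy at 358 nm: hc/λ = (6.626×10⁻³⁴)(2.998×10⁸)/(358×10⁻⁹) = 5.549×10⁻¹⁹ J.
Energy delivered: (144 mW)(4000 s) = 576.0 J.
Photons incident: 576.0 / 5.549×10⁻¹⁹ = 1.038×10²¹, i.e. 1.038×10²¹/6.022×10²³ = 0.001724 mol.
Photons absorbed: 0.779 × 0.001724 = 0.001343 mol.
Product: Φ × n_abs = 0.57 × 0.001343 = 7.655×10⁻⁴ mol.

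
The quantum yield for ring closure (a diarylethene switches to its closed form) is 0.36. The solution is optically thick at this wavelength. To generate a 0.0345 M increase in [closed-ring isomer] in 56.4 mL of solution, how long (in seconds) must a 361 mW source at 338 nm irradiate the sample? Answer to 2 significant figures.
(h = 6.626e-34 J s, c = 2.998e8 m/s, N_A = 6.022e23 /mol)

Product: (0.0345 M)(0.0564 L) = 0.001946 mol.
Photons that must be absorbed: 0.001946 / 0.36 = 0.005406 mol.
Photon energy: hc/λ = 5.877e-19 J; per mole, 3.539e5 J mol⁻¹.
Energy required: 0.005406 × 3.539e5 = 1913 J.
Time: 1913 J / 0.361 W = 5300 s.

t ≈ 5300 s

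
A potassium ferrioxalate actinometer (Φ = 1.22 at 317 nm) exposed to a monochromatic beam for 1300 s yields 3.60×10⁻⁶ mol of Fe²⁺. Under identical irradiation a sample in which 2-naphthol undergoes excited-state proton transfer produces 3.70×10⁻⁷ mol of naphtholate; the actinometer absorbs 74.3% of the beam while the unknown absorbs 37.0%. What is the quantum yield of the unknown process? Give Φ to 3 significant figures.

Photons absorbed by the actinometer: 3.60×10⁻⁶ / 1.22 = 2.951×10⁻⁶ mol.
Incident flux: 2.951×10⁻⁶ / 0.743 = 3.972×10⁻⁶ einstein.
Absorbed by unknown: 0.370 × 3.972×10⁻⁶ = 1.470×10⁻⁶ mol.
Φ(unknown) = 3.70×10⁻⁷ / 1.470×10⁻⁶ = 0.252.

Φ = 0.252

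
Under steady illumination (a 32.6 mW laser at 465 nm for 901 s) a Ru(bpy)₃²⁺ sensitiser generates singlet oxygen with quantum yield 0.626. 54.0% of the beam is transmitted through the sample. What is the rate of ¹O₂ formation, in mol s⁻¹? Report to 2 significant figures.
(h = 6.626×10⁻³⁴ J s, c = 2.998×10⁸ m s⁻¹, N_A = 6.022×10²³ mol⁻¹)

Photon energy at 465 nm: hc/λ = (6.626×10⁻³⁴)(2.998×10⁸)/(465×10⁻⁹) = 4.272×10⁻¹⁹ J.
Energy delivered: (32.6 mW)(901 s) = 29.37 J.
Photons incident: 29.37 / 4.272×10⁻¹⁹ = 6.875×10¹⁹, i.e. 6.875×10¹⁹/6.022×10²³ = 1.142×10⁻⁴ mol.
Fraction absorbed: 1 − 54.0/100 = 0.4600.
Photons absorbed: 0.4600 × 1.142×10⁻⁴ = 5.253×10⁻⁵ mol.
Product formed: 0.626 × 5.253×10⁻⁵ = 3.288×10⁻⁵ mol.
Rate: 3.288×10⁻⁵ / 901 s = 3.6×10⁻⁸ mol s⁻¹.

3.6×10⁻⁸ mol s⁻¹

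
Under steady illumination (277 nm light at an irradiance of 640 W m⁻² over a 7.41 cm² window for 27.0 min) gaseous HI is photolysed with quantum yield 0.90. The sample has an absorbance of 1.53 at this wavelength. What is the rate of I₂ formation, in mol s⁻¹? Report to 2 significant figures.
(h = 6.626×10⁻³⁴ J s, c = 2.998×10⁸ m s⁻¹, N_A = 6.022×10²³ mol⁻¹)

Photon energy at 277 nm: hc/λ = (6.626×10⁻³⁴)(2.998×10⁸)/(277×10⁻⁹) = 7.171×10⁻¹⁹ J.
Energy delivered: (640 W m⁻²)(7.41×10⁻⁴ m²)(1620 s) = 768.3 J.
Photons incident: 768.3 / 7.171×10⁻¹⁹ = 1.071×10²¹, i.e. 1.071×10²¹/6.022×10²³ = 0.001778 mol.
Fraction absorbed: 1 − 10^(−1.53) = 0.9705.
Photons absorbed: 0.9705 × 0.001778 = 0.001726 mol.
Product formed: 0.90 × 0.001726 = 0.001553 mol.
Rate: 0.001553 / 1620 s = 9.6×10⁻⁷ mol s⁻¹.

9.6×10⁻⁷ mol s⁻¹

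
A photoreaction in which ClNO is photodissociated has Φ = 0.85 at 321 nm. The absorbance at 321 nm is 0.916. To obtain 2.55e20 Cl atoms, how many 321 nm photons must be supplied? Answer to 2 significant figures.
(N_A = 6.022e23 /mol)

Product: 2.55e20 / 6.022e23 = 4.234e-4 mol.
Photons that must be absorbed: 4.234e-4 / 0.85 = 4.981e-4 mol.
Fraction absorbed: 1 − 10^(−0.916) = 0.8787.
Incident photons needed: 4.981e-4 / 0.8787 = 5.669e-4 mol.
Photon count: 5.669e-4 × 6.022e23 = 3.4e20.

3.4e20 photons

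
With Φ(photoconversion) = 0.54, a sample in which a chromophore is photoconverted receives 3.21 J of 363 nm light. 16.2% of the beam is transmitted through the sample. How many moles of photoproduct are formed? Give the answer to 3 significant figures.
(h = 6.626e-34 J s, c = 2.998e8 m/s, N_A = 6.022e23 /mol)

4.41e-6 mol

Photon energy at 363 nm: hc/λ = (6.626e-34)(2.998e8)/(363e-9) = 5.472e-19 J.
Photons incident: 3.21 / 5.472e-19 = 5.866e18, i.e. 5.866e18/6.022e23 = 9.741e-6 mol.
Fraction absorbed: 1 − 16.2/100 = 0.8380.
Photons absorbed: 0.8380 × 9.741e-6 = 8.163e-6 mol.
Product: Φ × n_abs = 0.54 × 8.163e-6 = 4.408e-6 mol.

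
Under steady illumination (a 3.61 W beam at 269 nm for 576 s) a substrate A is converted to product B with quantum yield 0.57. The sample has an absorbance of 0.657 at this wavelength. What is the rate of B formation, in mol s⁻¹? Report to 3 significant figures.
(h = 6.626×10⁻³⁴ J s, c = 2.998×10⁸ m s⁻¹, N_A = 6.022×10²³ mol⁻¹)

Photon energy at 269 nm: hc/λ = (6.626×10⁻³⁴)(2.998×10⁸)/(269×10⁻⁹) = 7.385×10⁻¹⁹ J.
Energy delivered: (3.61 W)(576 s) = 2079 J.
Photons incident: 2079 / 7.385×10⁻¹⁹ = 2.815×10²¹, i.e. 2.815×10²¹/6.022×10²³ = 0.004675 mol.
Fraction absorbed: 1 − 10^(−0.657) = 0.7797.
Photons absorbed: 0.7797 × 0.004675 = 0.003645 mol.
Product formed: 0.57 × 0.003645 = 0.002078 mol.
Rate: 0.002078 / 576 s = 3.61×10⁻⁶ mol s⁻¹.

3.61×10⁻⁶ mol s⁻¹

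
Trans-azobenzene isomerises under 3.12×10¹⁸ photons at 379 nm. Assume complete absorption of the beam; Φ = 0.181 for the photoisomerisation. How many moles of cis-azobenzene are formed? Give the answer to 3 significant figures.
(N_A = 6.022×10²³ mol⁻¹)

9.38×10⁻⁷ mol

Moles of photons: 3.12×10¹⁸ / 6.022×10²³ = 5.181×10⁻⁶ mol.
Product: Φ × n_abs = 0.181 × 5.181×10⁻⁶ = 9.378×10⁻⁷ mol.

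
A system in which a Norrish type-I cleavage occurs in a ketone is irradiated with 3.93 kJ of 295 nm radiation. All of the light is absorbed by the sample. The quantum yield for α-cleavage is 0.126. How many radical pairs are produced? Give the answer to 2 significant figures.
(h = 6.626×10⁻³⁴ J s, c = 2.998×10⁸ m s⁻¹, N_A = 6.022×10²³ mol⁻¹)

Photon energy at 295 nm: hc/λ = (6.626×10⁻³⁴)(2.998×10⁸)/(295×10⁻⁹) = 6.734×10⁻¹⁹ J.
Incident energy: 3.93 kJ = 3930 J.
Photons incident: 3930 / 6.734×10⁻¹⁹ = 5.836×10²¹, i.e. 5.836×10²¹/6.022×10²³ = 0.009691 mol.
Product: Φ × n_abs = 0.126 × 0.009691 = 0.001221 mol.
As a count: 0.001221 × 6.022×10²³ = 7.4×10²⁰.

7.4×10²⁰ radical pairs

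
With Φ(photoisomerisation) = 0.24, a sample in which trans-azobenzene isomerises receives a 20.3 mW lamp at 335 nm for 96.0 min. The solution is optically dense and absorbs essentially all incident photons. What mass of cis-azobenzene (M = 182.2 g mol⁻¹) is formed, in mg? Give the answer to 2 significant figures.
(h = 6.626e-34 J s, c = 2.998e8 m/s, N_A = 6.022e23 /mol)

14 mg

Photon energy at 335 nm: hc/λ = (6.626e-34)(2.998e8)/(335e-9) = 5.930e-19 J.
Energy delivered: (20.3 mW)(5760 s) = 116.9 J.
Photons incident: 116.9 / 5.930e-19 = 1.971e20, i.e. 1.971e20/6.022e23 = 3.273e-4 mol.
Product: Φ × n_abs = 0.24 × 3.273e-4 = 7.855e-5 mol.
Mass: 7.855e-5 × 182.2 = 0.01431 g = 14 mg.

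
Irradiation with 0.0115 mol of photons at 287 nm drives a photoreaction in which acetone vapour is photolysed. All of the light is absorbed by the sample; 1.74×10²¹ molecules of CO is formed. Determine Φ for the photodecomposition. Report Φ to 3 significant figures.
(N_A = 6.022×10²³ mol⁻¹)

Φ = 0.251

Product: 1.74×10²¹ / 6.022×10²³ = 0.002889 mol.
Φ = 0.002889 mol / 0.0115 mol photons = 0.251.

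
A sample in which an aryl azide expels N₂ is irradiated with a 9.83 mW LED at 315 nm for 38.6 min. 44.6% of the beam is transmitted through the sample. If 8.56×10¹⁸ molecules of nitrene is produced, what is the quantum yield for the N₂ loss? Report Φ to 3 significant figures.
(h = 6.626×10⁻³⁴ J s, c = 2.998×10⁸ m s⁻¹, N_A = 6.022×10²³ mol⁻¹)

Φ = 0.428

Product: 8.56×10¹⁸ / 6.022×10²³ = 1.421×10⁻⁵ mol.
Photon energy at 315 nm: hc/λ = (6.626×10⁻³⁴)(2.998×10⁸)/(315×10⁻⁹) = 6.306×10⁻¹⁹ J.
Energy delivered: (9.83 mW)(2316 s) = 22.77 J.
Photons incident: 22.77 / 6.306×10⁻¹⁹ = 3.611×10¹⁹, i.e. 3.611×10¹⁹/6.022×10²³ = 5.996×10⁻⁵ mol.
Fraction absorbed: 1 − 44.6/100 = 0.5540.
Photons absorbed: 0.5540 × 5.996×10⁻⁵ = 3.322×10⁻⁵ mol.
Φ = 1.421×10⁻⁵ mol / 3.322×10⁻⁵ mol photons = 0.428.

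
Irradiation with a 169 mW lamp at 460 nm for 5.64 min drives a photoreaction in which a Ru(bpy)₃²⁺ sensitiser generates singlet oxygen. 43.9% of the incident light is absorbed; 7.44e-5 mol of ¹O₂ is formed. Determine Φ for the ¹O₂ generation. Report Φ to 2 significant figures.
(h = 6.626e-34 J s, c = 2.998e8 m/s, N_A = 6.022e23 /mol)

Photon energy at 460 nm: hc/λ = (6.626e-34)(2.998e8)/(460e-9) = 4.318e-19 J.
Energy delivered: (169 mW)(338.4 s) = 57.19 J.
Photons incident: 57.19 / 4.318e-19 = 1.324e20, i.e. 1.324e20/6.022e23 = 2.199e-4 mol.
Photons absorbed: 0.439 × 2.199e-4 = 9.654e-5 mol.
Φ = 7.44e-5 mol / 9.654e-5 mol photons = 0.77.

Φ = 0.77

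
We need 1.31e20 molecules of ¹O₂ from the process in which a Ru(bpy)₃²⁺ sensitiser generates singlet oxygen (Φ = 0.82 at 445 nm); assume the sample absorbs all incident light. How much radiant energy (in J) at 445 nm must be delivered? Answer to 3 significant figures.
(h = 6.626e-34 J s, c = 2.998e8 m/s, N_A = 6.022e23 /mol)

71.3 J

Product: 1.31e20 / 6.022e23 = 2.175e-4 mol.
Photons that must be absorbed: 2.175e-4 / 0.82 = 2.652e-4 mol.
Photon energy: hc/λ = 4.464e-19 J; per mole, 2.688e5 J mol⁻¹.
Energy required: 2.652e-4 × 2.688e5 = 71.3 J.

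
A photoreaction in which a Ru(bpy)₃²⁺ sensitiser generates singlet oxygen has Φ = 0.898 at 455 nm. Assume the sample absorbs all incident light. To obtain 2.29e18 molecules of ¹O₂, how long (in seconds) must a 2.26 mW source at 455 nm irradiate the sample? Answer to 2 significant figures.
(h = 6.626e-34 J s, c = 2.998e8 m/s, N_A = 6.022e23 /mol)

t ≈ 490 s

Product: 2.29e18 / 6.022e23 = 3.803e-6 mol.
Photons that must be absorbed: 3.803e-6 / 0.898 = 4.235e-6 mol.
Photon energy: hc/λ = 4.366e-19 J; per mole, 2.629e5 J mol⁻¹.
Energy required: 4.235e-6 × 2.629e5 = 1.113 J.
Time: 1.113 J / 0.00226 W = 490 s.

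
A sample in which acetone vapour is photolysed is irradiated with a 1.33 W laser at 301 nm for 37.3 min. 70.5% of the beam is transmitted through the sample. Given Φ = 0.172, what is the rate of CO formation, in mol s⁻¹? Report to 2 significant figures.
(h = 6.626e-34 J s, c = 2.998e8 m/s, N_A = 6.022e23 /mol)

Photon energy at 301 nm: hc/λ = (6.626e-34)(2.998e8)/(301e-9) = 6.600e-19 J.
Energy delivered: (1.33 W)(2238 s) = 2977 J.
Photons incident: 2977 / 6.600e-19 = 4.511e21, i.e. 4.511e21/6.022e23 = 0.007491 mol.
Fraction absorbed: 1 − 70.5/100 = 0.2950.
Photons absorbed: 0.2950 × 0.007491 = 0.002210 mol.
Product formed: 0.172 × 0.002210 = 3.801e-4 mol.
Rate: 3.801e-4 / 2238 s = 1.7e-7 mol s⁻¹.

1.7e-7 mol s⁻¹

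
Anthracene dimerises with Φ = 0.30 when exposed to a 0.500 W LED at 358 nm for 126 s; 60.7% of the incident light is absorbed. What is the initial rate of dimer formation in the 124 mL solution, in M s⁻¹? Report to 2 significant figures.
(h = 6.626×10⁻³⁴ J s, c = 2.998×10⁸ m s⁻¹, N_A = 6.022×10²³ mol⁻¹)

Photon energy at 358 nm: hc/λ = (6.626×10⁻³⁴)(2.998×10⁸)/(358×10⁻⁹) = 5.549×10⁻¹⁹ J.
Energy delivered: (0.500 W)(126 s) = 63.00 J.
Photons incident: 63.00 / 5.549×10⁻¹⁹ = 1.135×10²⁰, i.e. 1.135×10²⁰/6.022×10²³ = 1.885×10⁻⁴ mol.
Photons absorbed: 0.607 × 1.885×10⁻⁴ = 1.144×10⁻⁴ mol.
Product formed: 0.30 × 1.144×10⁻⁴ = 3.432×10⁻⁵ mol.
Rate: 3.432×10⁻⁵ mol / (126 s × 0.124 L) = 2.2×10⁻⁶ M s⁻¹.

2.2×10⁻⁶ M s⁻¹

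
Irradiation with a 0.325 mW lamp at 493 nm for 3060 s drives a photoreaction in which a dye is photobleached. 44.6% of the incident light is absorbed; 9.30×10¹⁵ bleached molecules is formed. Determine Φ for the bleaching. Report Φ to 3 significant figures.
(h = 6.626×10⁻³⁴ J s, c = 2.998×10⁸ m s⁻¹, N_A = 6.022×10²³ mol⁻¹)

Φ = 0.00845

Product: 9.30×10¹⁵ / 6.022×10²³ = 1.544×10⁻⁸ mol.
Photon energy at 493 nm: hc/λ = (6.626×10⁻³⁴)(2.998×10⁸)/(493×10⁻⁹) = 4.029×10⁻¹⁹ J.
Energy delivered: (0.325 mW)(3060 s) = 0.9945 J.
Photons incident: 0.9945 / 4.029×10⁻¹⁹ = 2.468×10¹⁸, i.e. 2.468×10¹⁸/6.022×10²³ = 4.098×10⁻⁶ mol.
Photons absorbed: 0.446 × 4.098×10⁻⁶ = 1.828×10⁻⁶ mol.
Φ = 1.544×10⁻⁸ mol / 1.828×10⁻⁶ mol photons = 0.00845.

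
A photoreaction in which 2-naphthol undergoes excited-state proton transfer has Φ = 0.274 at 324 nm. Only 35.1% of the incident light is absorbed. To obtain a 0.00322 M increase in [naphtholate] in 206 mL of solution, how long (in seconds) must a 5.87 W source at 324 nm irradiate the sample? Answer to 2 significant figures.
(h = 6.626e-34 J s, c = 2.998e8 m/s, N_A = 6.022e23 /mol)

Product: (0.00322 M)(0.206 L) = 6.633e-4 mol.
Photons that must be absorbed: 6.633e-4 / 0.274 = 0.002421 mol.
Incident photons needed: 0.002421 / 0.351 = 0.006897 mol.
Photon energy: hc/λ = 6.131e-19 J; per mole, 3.692e5 J mol⁻¹.
Energy required: 0.006897 × 3.692e5 = 2546 J.
Time: 2546 J / 5.87 W = 430 s.

t ≈ 430 s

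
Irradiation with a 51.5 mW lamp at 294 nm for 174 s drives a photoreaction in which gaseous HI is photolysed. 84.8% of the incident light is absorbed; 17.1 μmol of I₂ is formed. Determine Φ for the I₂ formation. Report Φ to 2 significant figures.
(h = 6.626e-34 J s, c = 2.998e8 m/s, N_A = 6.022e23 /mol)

Φ = 0.92

Product: 17.1 μmol = 1.71e-5 mol.
Photon energy at 294 nm: hc/λ = (6.626e-34)(2.998e8)/(294e-9) = 6.757e-19 J.
Energy delivered: (51.5 mW)(174 s) = 8.961 J.
Photons incident: 8.961 / 6.757e-19 = 1.326e19, i.e. 1.326e19/6.022e23 = 2.202e-5 mol.
Photons absorbed: 0.848 × 2.202e-5 = 1.867e-5 mol.
Φ = 1.71e-5 mol / 1.867e-5 mol photons = 0.92.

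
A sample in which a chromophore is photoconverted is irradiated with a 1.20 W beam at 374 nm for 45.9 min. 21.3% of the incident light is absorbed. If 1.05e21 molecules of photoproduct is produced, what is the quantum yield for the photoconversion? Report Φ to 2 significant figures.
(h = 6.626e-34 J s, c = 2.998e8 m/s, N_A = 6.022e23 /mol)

Product: 1.05e21 / 6.022e23 = 0.001744 mol.
Photon energy at 374 nm: hc/λ = (6.626e-34)(2.998e8)/(374e-9) = 5.311e-19 J.
Energy delivered: (1.20 W)(2754 s) = 3305 J.
Photons incident: 3305 / 5.311e-19 = 6.223e21, i.e. 6.223e21/6.022e23 = 0.01033 mol.
Photons absorbed: 0.213 × 0.01033 = 0.002200 mol.
Φ = 0.001744 mol / 0.002200 mol photons = 0.79.

Φ = 0.79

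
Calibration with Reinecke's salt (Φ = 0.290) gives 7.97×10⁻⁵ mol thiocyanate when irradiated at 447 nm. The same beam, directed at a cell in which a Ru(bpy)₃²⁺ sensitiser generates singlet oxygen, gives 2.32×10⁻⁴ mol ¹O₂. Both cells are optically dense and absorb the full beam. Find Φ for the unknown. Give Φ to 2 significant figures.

Photons absorbed by the actinometer: 7.97×10⁻⁵ / 0.290 = 2.748×10⁻⁴ mol.
Φ(unknown) = 2.32×10⁻⁴ / 2.748×10⁻⁴ = 0.84.

Φ = 0.84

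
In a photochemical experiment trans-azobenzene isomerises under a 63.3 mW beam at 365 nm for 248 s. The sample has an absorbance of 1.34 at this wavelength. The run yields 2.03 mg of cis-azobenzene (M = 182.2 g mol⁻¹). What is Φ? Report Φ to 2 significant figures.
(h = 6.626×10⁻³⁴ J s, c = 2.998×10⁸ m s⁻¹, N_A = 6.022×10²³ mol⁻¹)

Φ = 0.24

Product: 2.03 mg / 182.2 g mol⁻¹ = 1.114×10⁻⁵ mol.
Photon energy at 365 nm: hc/λ = (6.626×10⁻³⁴)(2.998×10⁸)/(365×10⁻⁹) = 5.442×10⁻¹⁹ J.
Energy delivered: (63.3 mW)(248 s) = 15.70 J.
Photons incident: 15.70 / 5.442×10⁻¹⁹ = 2.885×10¹⁹, i.e. 2.885×10¹⁹/6.022×10²³ = 4.791×10⁻⁵ mol.
Fraction absorbed: 1 − 10^(−1.34) = 0.9543.
Photons absorbed: 0.9543 × 4.791×10⁻⁵ = 4.572×10⁻⁵ mol.
Φ = 1.114×10⁻⁵ mol / 4.572×10⁻⁵ mol photons = 0.24.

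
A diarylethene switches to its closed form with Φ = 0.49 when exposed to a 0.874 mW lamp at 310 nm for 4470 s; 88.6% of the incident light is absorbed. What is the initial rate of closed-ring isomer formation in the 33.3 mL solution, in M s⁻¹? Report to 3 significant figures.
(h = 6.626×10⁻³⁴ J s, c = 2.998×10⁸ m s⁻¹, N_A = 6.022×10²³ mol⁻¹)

Photon energy at 310 nm: hc/λ = (6.626×10⁻³⁴)(2.998×10⁸)/(310×10⁻⁹) = 6.408×10⁻¹⁹ J.
Energy delivered: (0.874 mW)(4470 s) = 3.907 J.
Photons incident: 3.907 / 6.408×10⁻¹⁹ = 6.097×10¹⁸, i.e. 6.097×10¹⁸/6.022×10²³ = 1.012×10⁻⁵ mol.
Photons absorbed: 0.886 × 1.012×10⁻⁵ = 8.966×10⁻⁶ mol.
Product formed: 0.49 × 8.966×10⁻⁶ = 4.393×10⁻⁶ mol.
Rate: 4.393×10⁻⁶ mol / (4470 s × 0.0333 L) = 2.95×10⁻⁸ M s⁻¹.

2.95×10⁻⁸ M s⁻¹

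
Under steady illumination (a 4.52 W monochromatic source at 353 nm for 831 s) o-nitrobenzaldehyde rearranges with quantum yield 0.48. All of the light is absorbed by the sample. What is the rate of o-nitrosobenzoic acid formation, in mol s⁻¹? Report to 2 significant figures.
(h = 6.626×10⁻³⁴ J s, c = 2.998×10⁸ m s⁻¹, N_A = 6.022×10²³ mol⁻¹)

6.4×10⁻⁶ mol s⁻¹

Photon energy at 353 nm: hc/λ = (6.626×10⁻³⁴)(2.998×10⁸)/(353×10⁻⁹) = 5.627×10⁻¹⁹ J.
Energy delivered: (4.52 W)(831 s) = 3756 J.
Photons incident: 3756 / 5.627×10⁻¹⁹ = 6.675×10²¹, i.e. 6.675×10²¹/6.022×10²³ = 0.01108 mol.
Product formed: 0.48 × 0.01108 = 0.005318 mol.
Rate: 0.005318 / 831 s = 6.4×10⁻⁶ mol s⁻¹.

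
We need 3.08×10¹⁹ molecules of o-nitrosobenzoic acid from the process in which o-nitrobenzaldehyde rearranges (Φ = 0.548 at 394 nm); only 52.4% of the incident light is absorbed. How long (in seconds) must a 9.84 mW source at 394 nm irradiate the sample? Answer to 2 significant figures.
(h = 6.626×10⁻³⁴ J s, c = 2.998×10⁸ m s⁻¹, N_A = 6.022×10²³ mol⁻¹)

t ≈ 5500 s

Product: 3.08×10¹⁹ / 6.022×10²³ = 5.115×10⁻⁵ mol.
Photons that must be absorbed: 5.115×10⁻⁵ / 0.548 = 9.334×10⁻⁵ mol.
Incident photons needed: 9.334×10⁻⁵ / 0.524 = 1.781×10⁻⁴ mol.
Photon energy: hc/λ = 5.042×10⁻¹⁹ J; per mole, 3.036×10⁵ J mol⁻¹.
Energy required: 1.781×10⁻⁴ × 3.036×10⁵ = 54.07 J.
Time: 54.07 J / 0.00984 W = 5500 s.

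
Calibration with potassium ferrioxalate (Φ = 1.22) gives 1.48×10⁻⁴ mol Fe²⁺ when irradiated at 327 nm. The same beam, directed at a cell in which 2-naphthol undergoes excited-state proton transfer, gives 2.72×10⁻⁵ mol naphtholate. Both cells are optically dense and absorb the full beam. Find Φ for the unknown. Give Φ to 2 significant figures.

Photons absorbed by the actinometer: 1.48×10⁻⁴ / 1.22 = 1.213×10⁻⁴ mol.
Φ(unknown) = 2.72×10⁻⁵ / 1.213×10⁻⁴ = 0.22.

Φ = 0.22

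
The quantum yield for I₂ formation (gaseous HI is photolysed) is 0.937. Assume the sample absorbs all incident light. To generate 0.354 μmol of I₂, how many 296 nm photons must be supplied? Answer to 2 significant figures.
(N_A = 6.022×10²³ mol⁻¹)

2.3×10¹⁷ photons

Product: 0.354 μmol = 3.54×10⁻⁷ mol.
Photons that must be absorbed: 3.54×10⁻⁷ / 0.937 = 3.778×10⁻⁷ mol.
Photon count: 3.778×10⁻⁷ × 6.022×10²³ = 2.3×10¹⁷.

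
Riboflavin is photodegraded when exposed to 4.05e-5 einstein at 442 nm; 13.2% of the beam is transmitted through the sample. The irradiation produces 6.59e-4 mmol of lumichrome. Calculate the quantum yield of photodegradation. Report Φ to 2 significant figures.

Φ = 0.019

Product: 6.59e-4 mmol = 6.59e-7 mol.
Fraction absorbed: 1 − 13.2/100 = 0.8680.
Photons absorbed: 0.8680 × 4.05e-5 = 3.515e-5 mol.
Φ = 6.59e-7 mol / 3.515e-5 mol photons = 0.019.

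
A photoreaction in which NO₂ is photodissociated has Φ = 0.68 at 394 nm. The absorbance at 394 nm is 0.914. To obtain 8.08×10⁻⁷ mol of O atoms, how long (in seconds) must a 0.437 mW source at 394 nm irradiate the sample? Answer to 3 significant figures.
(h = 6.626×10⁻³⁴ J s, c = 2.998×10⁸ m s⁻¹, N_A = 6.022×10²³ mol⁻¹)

Photons that must be absorbed: 8.08×10⁻⁷ / 0.68 = 1.188×10⁻⁶ mol.
Fraction absorbed: 1 − 10^(−0.914) = 0.8781.
Incident photons needed: 1.188×10⁻⁶ / 0.8781 = 1.353×10⁻⁶ mol.
Photon energy: hc/λ = 5.042×10⁻¹⁹ J; per mole, 3.036×10⁵ J mol⁻¹.
Energy required: 1.353×10⁻⁶ × 3.036×10⁵ = 0.4108 J.
Time: 0.4108 J / 0.000437 W = 940 s.

t ≈ 940 s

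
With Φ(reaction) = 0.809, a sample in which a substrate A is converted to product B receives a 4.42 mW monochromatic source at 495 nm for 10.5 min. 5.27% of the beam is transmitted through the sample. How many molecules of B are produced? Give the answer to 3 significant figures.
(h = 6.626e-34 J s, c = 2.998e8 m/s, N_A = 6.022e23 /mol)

Photon energy at 495 nm: hc/λ = (6.626e-34)(2.998e8)/(495e-9) = 4.013e-19 J.
Energy delivered: (4.42 mW)(630 s) = 2.785 J.
Photons incident: 2.785 / 4.013e-19 = 6.940e18, i.e. 6.940e18/6.022e23 = 1.152e-5 mol.
Fraction absorbed: 1 − 5.27/100 = 0.9473.
Photons absorbed: 0.9473 × 1.152e-5 = 1.091e-5 mol.
Product: Φ × n_abs = 0.809 × 1.091e-5 = 8.826e-6 mol.
As a count: 8.826e-6 × 6.022e23 = 5.32e18.

5.32e18 molecules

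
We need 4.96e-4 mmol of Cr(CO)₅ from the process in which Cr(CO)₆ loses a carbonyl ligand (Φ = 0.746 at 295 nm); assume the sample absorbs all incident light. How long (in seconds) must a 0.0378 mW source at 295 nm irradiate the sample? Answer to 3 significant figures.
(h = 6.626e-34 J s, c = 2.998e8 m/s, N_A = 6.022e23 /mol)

t ≈ 7130 s

Product: 4.96e-4 mmol = 4.96e-7 mol.
Photons that must be absorbed: 4.96e-7 / 0.746 = 6.649e-7 mol.
Photon energy: hc/λ = 6.734e-19 J; per mole, 4.055e5 J mol⁻¹.
Energy required: 6.649e-7 × 4.055e5 = 0.2696 J.
Time: 0.2696 J / 3.78e-05 W = 7130 s.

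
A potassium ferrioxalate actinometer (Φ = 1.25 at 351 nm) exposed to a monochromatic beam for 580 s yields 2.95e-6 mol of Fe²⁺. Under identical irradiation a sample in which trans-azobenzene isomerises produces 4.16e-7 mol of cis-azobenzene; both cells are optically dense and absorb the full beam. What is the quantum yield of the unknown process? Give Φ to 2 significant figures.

Φ = 0.18

Photons absorbed by the actinometer: 2.95e-6 / 1.25 = 2.360e-6 mol.
Φ(unknown) = 4.16e-7 / 2.360e-6 = 0.18.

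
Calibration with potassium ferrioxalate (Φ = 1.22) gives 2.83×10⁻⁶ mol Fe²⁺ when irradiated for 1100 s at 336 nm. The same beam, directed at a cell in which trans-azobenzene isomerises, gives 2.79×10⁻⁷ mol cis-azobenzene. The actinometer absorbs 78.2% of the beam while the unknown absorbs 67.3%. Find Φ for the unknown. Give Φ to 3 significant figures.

Photons absorbed by the actinometer: 2.83×10⁻⁶ / 1.22 = 2.320×10⁻⁶ mol.
Incident flux: 2.320×10⁻⁶ / 0.782 = 2.967×10⁻⁶ einstein.
Absorbed by unknown: 0.673 × 2.967×10⁻⁶ = 1.997×10⁻⁶ mol.
Φ(unknown) = 2.79×10⁻⁷ / 1.997×10⁻⁶ = 0.140.

Φ = 0.140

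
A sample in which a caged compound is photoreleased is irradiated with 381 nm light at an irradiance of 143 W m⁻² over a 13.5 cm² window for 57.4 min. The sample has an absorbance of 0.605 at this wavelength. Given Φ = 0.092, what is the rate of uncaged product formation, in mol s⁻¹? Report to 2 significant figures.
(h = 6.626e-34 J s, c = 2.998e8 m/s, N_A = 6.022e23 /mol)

4.3e-8 mol s⁻¹

Photon energy at 381 nm: hc/λ = (6.626e-34)(2.998e8)/(381e-9) = 5.214e-19 J.
Energy delivered: (143 W m⁻²)(13.5e-4 m²)(3444 s) = 664.9 J.
Photons incident: 664.9 / 5.214e-19 = 1.275e21, i.e. 1.275e21/6.022e23 = 0.002117 mol.
Fraction absorbed: 1 − 10^(−0.605) = 0.7517.
Photons absorbed: 0.7517 × 0.002117 = 0.001591 mol.
Product formed: 0.092 × 0.001591 = 1.464e-4 mol.
Rate: 1.464e-4 / 3444 s = 4.3e-8 mol s⁻¹.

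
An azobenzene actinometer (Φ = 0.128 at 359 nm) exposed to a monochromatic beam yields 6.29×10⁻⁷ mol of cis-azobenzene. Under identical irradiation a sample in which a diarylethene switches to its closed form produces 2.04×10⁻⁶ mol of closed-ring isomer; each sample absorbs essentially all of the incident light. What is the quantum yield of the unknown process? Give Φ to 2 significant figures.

Φ = 0.42

Photons absorbed by the actinometer: 6.29×10⁻⁷ / 0.128 = 4.914×10⁻⁶ mol.
Φ(unknown) = 2.04×10⁻⁶ / 4.914×10⁻⁶ = 0.42.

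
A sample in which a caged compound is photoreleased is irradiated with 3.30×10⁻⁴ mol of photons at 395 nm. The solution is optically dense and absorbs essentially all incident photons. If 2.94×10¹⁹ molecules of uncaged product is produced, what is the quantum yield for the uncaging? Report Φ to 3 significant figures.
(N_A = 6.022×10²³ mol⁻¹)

Product: 2.94×10¹⁹ / 6.022×10²³ = 4.882×10⁻⁵ mol.
Φ = 4.882×10⁻⁵ mol / 3.30×10⁻⁴ mol photons = 0.148.

Φ = 0.148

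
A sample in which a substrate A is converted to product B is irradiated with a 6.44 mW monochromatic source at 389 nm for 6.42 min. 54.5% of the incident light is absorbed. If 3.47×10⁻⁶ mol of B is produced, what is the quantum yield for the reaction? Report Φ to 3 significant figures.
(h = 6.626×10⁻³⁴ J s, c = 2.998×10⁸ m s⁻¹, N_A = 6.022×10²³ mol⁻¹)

Photon energy at 389 nm: hc/λ = (6.626×10⁻³⁴)(2.998×10⁸)/(389×10⁻⁹) = 5.107×10⁻¹⁹ J.
Energy delivered: (6.44 mW)(385.2 s) = 2.481 J.
Photons incident: 2.481 / 5.107×10⁻¹⁹ = 4.858×10¹⁸, i.e. 4.858×10¹⁸/6.022×10²³ = 8.067×10⁻⁶ mol.
Photons absorbed: 0.545 × 8.067×10⁻⁶ = 4.397×10⁻⁶ mol.
Φ = 3.47×10⁻⁶ mol / 4.397×10⁻⁶ mol photons = 0.789.

Φ = 0.789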